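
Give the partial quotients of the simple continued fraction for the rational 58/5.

[11; 1, 1, 2]

Run the Euclidean algorithm on 58 and 5; the successive quotients are the partial quotients a_0, a_1, ... (each step inverts the fractional part left over by the previous one):
  58 = 11*5 + 3, so a_0 = 11.
  5 = 1*3 + 2, so a_1 = 1.
  3 = 1*2 + 1, so a_2 = 1.
  2 = 2*1 + 0, so a_3 = 2.
The remainder reaches 0 after 4 divisions, so the expansion has 4 partial quotients, read off in order.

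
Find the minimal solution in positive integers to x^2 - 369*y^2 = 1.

First expand sqrt(369) as a continued fraction. With x_i = (sqrt(369) + m_i)/d_i and (m_0, d_0) = (0, 1): a_0 = floor(sqrt(369)) = 19, since 19^2 = 361 <= 369 < 400 = 20^2.
Iterate m_{i+1} = d_i*a_i - m_i, d_{i+1} = (369 - m_{i+1}^2)/d_i, a_{i+1} = floor((a_0 + m_{i+1})/d_{i+1}):
  m_1 = 1*19 - 0 = 19, d_1 = (369 - 19^2)/1 = 8/1 = 8, a_1 = floor((19 + 19)/8) = 4.
  m_2 = 8*4 - 19 = 13, d_2 = (369 - 13^2)/8 = 200/8 = 25, a_2 = floor((19 + 13)/25) = 1.
  m_3 = 25*1 - 13 = 12, d_3 = (369 - 12^2)/25 = 225/25 = 9, a_3 = floor((19 + 12)/9) = 3.
  m_4 = 9*3 - 12 = 15, d_4 = (369 - 15^2)/9 = 144/9 = 16, a_4 = floor((19 + 15)/16) = 2.
  m_5 = 16*2 - 15 = 17, d_5 = (369 - 17^2)/16 = 80/16 = 5, a_5 = floor((19 + 17)/5) = 7.
  m_6 = 5*7 - 17 = 18, d_6 = (369 - 18^2)/5 = 45/5 = 9, a_6 = floor((19 + 18)/9) = 4.
  m_7 = 9*4 - 18 = 18, d_7 = (369 - 18^2)/9 = 45/9 = 5, a_7 = floor((19 + 18)/5) = 7.
  m_8 = 5*7 - 18 = 17, d_8 = (369 - 17^2)/5 = 80/5 = 16, a_8 = floor((19 + 17)/16) = 2.
  m_9 = 16*2 - 17 = 15, d_9 = (369 - 15^2)/16 = 144/16 = 9, a_9 = floor((19 + 15)/9) = 3.
  m_10 = 9*3 - 15 = 12, d_10 = (369 - 12^2)/9 = 225/9 = 25, a_10 = floor((19 + 12)/25) = 1.
  m_11 = 25*1 - 12 = 13, d_11 = (369 - 13^2)/25 = 200/25 = 8, a_11 = floor((19 + 13)/8) = 4.
  m_12 = 8*4 - 13 = 19, d_12 = (369 - 19^2)/8 = 8/8 = 1, a_12 = floor((19 + 19)/1) = 38.
  m_13 = 1*38 - 19 = 19, d_13 = (369 - 19^2)/1 = 8/1 = 8: (m_13, d_13) = (m_1, d_1) = (19, 8), so from here the quotients repeat a_1, ..., a_12; the period length is 12.
So sqrt(369) = [19; (4, 1, 3, 2, 7, 4, 7, 2, 3, 1, 4, 38)] with period length k = 12.
k is even, so the fundamental solution of x^2 - 369y^2 = 1 is (p_{k-1}, q_{k-1}) = (p_11, q_11); compute convergents through index 11.
Convergents (p_i = a_i*p_{i-1} + p_{i-2}, q_i = a_i*q_{i-1} + q_{i-2} with p_{-2}=0, p_{-1}=1, q_{-2}=1, q_{-1}=0):
  i=0: a_0=19, p_0 = 19*1 + 0 = 19, q_0 = 19*0 + 1 = 1.
  i=1: a_1=4, p_1 = 4*19 + 1 = 77, q_1 = 4*1 + 0 = 4.
  i=2: a_2=1, p_2 = 1*77 + 19 = 96, q_2 = 1*4 + 1 = 5.
  i=3: a_3=3, p_3 = 3*96 + 77 = 365, q_3 = 3*5 + 4 = 19.
  i=4: a_4=2, p_4 = 2*365 + 96 = 826, q_4 = 2*19 + 5 = 43.
  i=5: a_5=7, p_5 = 7*826 + 365 = 6147, q_5 = 7*43 + 19 = 320.
  i=6: a_6=4, p_6 = 4*6147 + 826 = 25414, q_6 = 4*320 + 43 = 1323.
  i=7: a_7=7, p_7 = 7*25414 + 6147 = 184045, q_7 = 7*1323 + 320 = 9581.
  i=8: a_8=2, p_8 = 2*184045 + 25414 = 393504, q_8 = 2*9581 + 1323 = 20485.
  i=9: a_9=3, p_9 = 3*393504 + 184045 = 1364557, q_9 = 3*20485 + 9581 = 71036.
  i=10: a_10=1, p_10 = 1*1364557 + 393504 = 1758061, q_10 = 1*71036 + 20485 = 91521.
  i=11: a_11=4, p_11 = 4*1758061 + 1364557 = 8396801, q_11 = 4*91521 + 71036 = 437120.
Check: 8396801^2 - 369*437120^2 = 70506267033601 - 70506267033600 = 1, so (x, y) = (8396801, 437120) solves the equation, and by the theorem it is the least positive solution.

(x, y) = (8396801, 437120)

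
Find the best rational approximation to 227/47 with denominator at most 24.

Expand x = 227/47 as a continued fraction with the Euclidean algorithm:
  227 = 4*47 + 39, so a_0 = 4.
  47 = 1*39 + 8, so a_1 = 1.
  39 = 4*8 + 7, so a_2 = 4.
  8 = 1*7 + 1, so a_3 = 1.
  7 = 7*1 + 0, so a_4 = 7.
so x = [4; 1, 4, 1, 7].
Convergents (p_i = a_i*p_{i-1} + p_{i-2}, q_i = a_i*q_{i-1} + q_{i-2} with p_{-2}=0, p_{-1}=1, q_{-2}=1, q_{-1}=0), until the denominator exceeds 24:
  i=0: a_0=4, p_0 = 4*1 + 0 = 4, q_0 = 4*0 + 1 = 1.
  i=1: a_1=1, p_1 = 1*4 + 1 = 5, q_1 = 1*1 + 0 = 1.
  i=2: a_2=4, p_2 = 4*5 + 4 = 24, q_2 = 4*1 + 1 = 5.
  i=3: a_3=1, p_3 = 1*24 + 5 = 29, q_3 = 1*5 + 1 = 6.
  i=4: a_4=7, p_4 = 7*29 + 24 = 227, q_4 = 7*6 + 5 = 47.
q_4 = 47 > 24, so the last convergent with denominator <= 24 is p_3/q_3 = 29/6.
The closest fraction with denominator <= 24 is either p_3/q_3 or the intermediate fraction (k*p_3 + p_2)/(k*q_3 + q_2) with the largest k >= 1 whose denominator stays <= 24; these approach x as k grows, and every other convergent or intermediate fraction in range is farther away.
Largest k: floor((24 - q_2)/q_3) = floor((24 - 5)/6) = 3.
That gives (3*29 + 24)/(3*6 + 5) = 111/23.
Compare the errors: |x - 29/6| = |227*6 - 29*47|/(47*6) = 1/282, and |x - 111/23| = |227*23 - 111*47|/(47*23) = 4/1081.
Cross-multiplying, 1*1081 = 1081 < 1128 = 4*282, so 1/282 is smaller: the convergent 29/6 is closer to x than 111/23.

29/6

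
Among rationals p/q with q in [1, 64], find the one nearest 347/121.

Expand x = 347/121 as a continued fraction with the Euclidean algorithm:
  347 = 2*121 + 105, so a_0 = 2.
  121 = 1*105 + 16, so a_1 = 1.
  105 = 6*16 + 9, so a_2 = 6.
  16 = 1*9 + 7, so a_3 = 1.
  9 = 1*7 + 2, so a_4 = 1.
  7 = 3*2 + 1, so a_5 = 3.
  2 = 2*1 + 0, so a_6 = 2.
so x = [2; 1, 6, 1, 1, 3, 2].
Convergents (p_i = a_i*p_{i-1} + p_{i-2}, q_i = a_i*q_{i-1} + q_{i-2} with p_{-2}=0, p_{-1}=1, q_{-2}=1, q_{-1}=0), until the denominator exceeds 64:
  i=0: a_0=2, p_0 = 2*1 + 0 = 2, q_0 = 2*0 + 1 = 1.
  i=1: a_1=1, p_1 = 1*2 + 1 = 3, q_1 = 1*1 + 0 = 1.
  i=2: a_2=6, p_2 = 6*3 + 2 = 20, q_2 = 6*1 + 1 = 7.
  i=3: a_3=1, p_3 = 1*20 + 3 = 23, q_3 = 1*7 + 1 = 8.
  i=4: a_4=1, p_4 = 1*23 + 20 = 43, q_4 = 1*8 + 7 = 15.
  i=5: a_5=3, p_5 = 3*43 + 23 = 152, q_5 = 3*15 + 8 = 53.
  i=6: a_6=2, p_6 = 2*152 + 43 = 347, q_6 = 2*53 + 15 = 121.
q_6 = 121 > 64, so the last convergent with denominator <= 64 is p_5/q_5 = 152/53.
The closest fraction with denominator <= 64 is either p_5/q_5 or the intermediate fraction (k*p_5 + p_4)/(k*q_5 + q_4) with the largest k >= 1 whose denominator stays <= 64; these approach x as k grows, and every other convergent or intermediate fraction in range is farther away.
Largest k: floor((64 - q_4)/q_5) = floor((64 - 15)/53) = 0.
Since k = 0, no intermediate fraction beyond p_5/q_5 has denominator <= 64, so the convergent 152/53 is the closest (its error is |347*53 - 152*121|/(121*53) = 1/6413).

152/53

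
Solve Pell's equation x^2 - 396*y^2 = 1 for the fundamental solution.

(x, y) = (199, 10)

First expand sqrt(396) as a continued fraction. With x_i = (sqrt(396) + m_i)/d_i and (m_0, d_0) = (0, 1): a_0 = floor(sqrt(396)) = 19, since 19^2 = 361 <= 396 < 400 = 20^2.
Iterate m_{i+1} = d_i*a_i - m_i, d_{i+1} = (396 - m_{i+1}^2)/d_i, a_{i+1} = floor((a_0 + m_{i+1})/d_{i+1}):
  m_1 = 1*19 - 0 = 19, d_1 = (396 - 19^2)/1 = 35/1 = 35, a_1 = floor((19 + 19)/35) = 1.
  m_2 = 35*1 - 19 = 16, d_2 = (396 - 16^2)/35 = 140/35 = 4, a_2 = floor((19 + 16)/4) = 8.
  m_3 = 4*8 - 16 = 16, d_3 = (396 - 16^2)/4 = 140/4 = 35, a_3 = floor((19 + 16)/35) = 1.
  m_4 = 35*1 - 16 = 19, d_4 = (396 - 19^2)/35 = 35/35 = 1, a_4 = floor((19 + 19)/1) = 38.
  m_5 = 1*38 - 19 = 19, d_5 = (396 - 19^2)/1 = 35/1 = 35: (m_5, d_5) = (m_1, d_1) = (19, 35), so from here the quotients repeat a_1, ..., a_4; the period length is 4.
So sqrt(396) = [19; (1, 8, 1, 38)] with period length k = 4.
k is even, so the fundamental solution of x^2 - 396y^2 = 1 is (p_{k-1}, q_{k-1}) = (p_3, q_3); compute convergents through index 3.
Convergents (p_i = a_i*p_{i-1} + p_{i-2}, q_i = a_i*q_{i-1} + q_{i-2} with p_{-2}=0, p_{-1}=1, q_{-2}=1, q_{-1}=0):
  i=0: a_0=19, p_0 = 19*1 + 0 = 19, q_0 = 19*0 + 1 = 1.
  i=1: a_1=1, p_1 = 1*19 + 1 = 20, q_1 = 1*1 + 0 = 1.
  i=2: a_2=8, p_2 = 8*20 + 19 = 179, q_2 = 8*1 + 1 = 9.
  i=3: a_3=1, p_3 = 1*179 + 20 = 199, q_3 = 1*9 + 1 = 10.
Check: 199^2 - 396*10^2 = 39601 - 39600 = 1, so (x, y) = (199, 10) solves the equation, and by the theorem it is the least positive solution.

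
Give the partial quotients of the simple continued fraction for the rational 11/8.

[1; 2, 1, 2]

Run the Euclidean algorithm on 11 and 8; the successive quotients are the partial quotients a_0, a_1, ... (each step inverts the fractional part left over by the previous one):
  11 = 1*8 + 3, so a_0 = 1.
  8 = 2*3 + 2, so a_1 = 2.
  3 = 1*2 + 1, so a_2 = 1.
  2 = 2*1 + 0, so a_3 = 2.
The remainder reaches 0 after 4 divisions, so the expansion has 4 partial quotients, read off in order.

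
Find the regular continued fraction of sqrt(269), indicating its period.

[16; (2, 2, 32)]

Write x_i = (sqrt(269) + m_i)/d_i with (m_0, d_0) = (0, 1). a_0 = floor(sqrt(269)) = 16, since 16^2 = 256 <= 269 < 289 = 17^2.
Iterate m_{i+1} = d_i*a_i - m_i, d_{i+1} = (269 - m_{i+1}^2)/d_i, a_{i+1} = floor((a_0 + m_{i+1})/d_{i+1}):
  m_1 = 1*16 - 0 = 16, d_1 = (269 - 16^2)/1 = 13/1 = 13, a_1 = floor((16 + 16)/13) = 2.
  m_2 = 13*2 - 16 = 10, d_2 = (269 - 10^2)/13 = 169/13 = 13, a_2 = floor((16 + 10)/13) = 2.
  m_3 = 13*2 - 10 = 16, d_3 = (269 - 16^2)/13 = 13/13 = 1, a_3 = floor((16 + 16)/1) = 32.
  m_4 = 1*32 - 16 = 16, d_4 = (269 - 16^2)/1 = 13/1 = 13: (m_4, d_4) = (m_1, d_1) = (16, 13), so from here the quotients repeat a_1, ..., a_3; the period length is 3.
Hence the expansion of sqrt(269) is a_0 = 16 followed by the repeating block 2, 2, 32 (period 3).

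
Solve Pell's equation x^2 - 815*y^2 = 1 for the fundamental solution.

First expand sqrt(815) as a continued fraction. With x_i = (sqrt(815) + m_i)/d_i and (m_0, d_0) = (0, 1): a_0 = floor(sqrt(815)) = 28, since 28^2 = 784 <= 815 < 841 = 29^2.
Iterate m_{i+1} = d_i*a_i - m_i, d_{i+1} = (815 - m_{i+1}^2)/d_i, a_{i+1} = floor((a_0 + m_{i+1})/d_{i+1}):
  m_1 = 1*28 - 0 = 28, d_1 = (815 - 28^2)/1 = 31/1 = 31, a_1 = floor((28 + 28)/31) = 1.
  m_2 = 31*1 - 28 = 3, d_2 = (815 - 3^2)/31 = 806/31 = 26, a_2 = floor((28 + 3)/26) = 1.
  m_3 = 26*1 - 3 = 23, d_3 = (815 - 23^2)/26 = 286/26 = 11, a_3 = floor((28 + 23)/11) = 4.
  m_4 = 11*4 - 23 = 21, d_4 = (815 - 21^2)/11 = 374/11 = 34, a_4 = floor((28 + 21)/34) = 1.
  m_5 = 34*1 - 21 = 13, d_5 = (815 - 13^2)/34 = 646/34 = 19, a_5 = floor((28 + 13)/19) = 2.
  m_6 = 19*2 - 13 = 25, d_6 = (815 - 25^2)/19 = 190/19 = 10, a_6 = floor((28 + 25)/10) = 5.
  m_7 = 10*5 - 25 = 25, d_7 = (815 - 25^2)/10 = 190/10 = 19, a_7 = floor((28 + 25)/19) = 2.
  m_8 = 19*2 - 25 = 13, d_8 = (815 - 13^2)/19 = 646/19 = 34, a_8 = floor((28 + 13)/34) = 1.
  m_9 = 34*1 - 13 = 21, d_9 = (815 - 21^2)/34 = 374/34 = 11, a_9 = floor((28 + 21)/11) = 4.
  m_10 = 11*4 - 21 = 23, d_10 = (815 - 23^2)/11 = 286/11 = 26, a_10 = floor((28 + 23)/26) = 1.
  m_11 = 26*1 - 23 = 3, d_11 = (815 - 3^2)/26 = 806/26 = 31, a_11 = floor((28 + 3)/31) = 1.
  m_12 = 31*1 - 3 = 28, d_12 = (815 - 28^2)/31 = 31/31 = 1, a_12 = floor((28 + 28)/1) = 56.
  m_13 = 1*56 - 28 = 28, d_13 = (815 - 28^2)/1 = 31/1 = 31: (m_13, d_13) = (m_1, d_1) = (28, 31), so from here the quotients repeat a_1, ..., a_12; the period length is 12.
So sqrt(815) = [28; (1, 1, 4, 1, 2, 5, 2, 1, 4, 1, 1, 56)] with period length k = 12.
k is even, so the fundamental solution of x^2 - 815y^2 = 1 is (p_{k-1}, q_{k-1}) = (p_11, q_11); compute convergents through index 11.
Convergents (p_i = a_i*p_{i-1} + p_{i-2}, q_i = a_i*q_{i-1} + q_{i-2} with p_{-2}=0, p_{-1}=1, q_{-2}=1, q_{-1}=0):
  i=0: a_0=28, p_0 = 28*1 + 0 = 28, q_0 = 28*0 + 1 = 1.
  i=1: a_1=1, p_1 = 1*28 + 1 = 29, q_1 = 1*1 + 0 = 1.
  i=2: a_2=1, p_2 = 1*29 + 28 = 57, q_2 = 1*1 + 1 = 2.
  i=3: a_3=4, p_3 = 4*57 + 29 = 257, q_3 = 4*2 + 1 = 9.
  i=4: a_4=1, p_4 = 1*257 + 57 = 314, q_4 = 1*9 + 2 = 11.
  i=5: a_5=2, p_5 = 2*314 + 257 = 885, q_5 = 2*11 + 9 = 31.
  i=6: a_6=5, p_6 = 5*885 + 314 = 4739, q_6 = 5*31 + 11 = 166.
  i=7: a_7=2, p_7 = 2*4739 + 885 = 10363, q_7 = 2*166 + 31 = 363.
  i=8: a_8=1, p_8 = 1*10363 + 4739 = 15102, q_8 = 1*363 + 166 = 529.
  i=9: a_9=4, p_9 = 4*15102 + 10363 = 70771, q_9 = 4*529 + 363 = 2479.
  i=10: a_10=1, p_10 = 1*70771 + 15102 = 85873, q_10 = 1*2479 + 529 = 3008.
  i=11: a_11=1, p_11 = 1*85873 + 70771 = 156644, q_11 = 1*3008 + 2479 = 5487.
Check: 156644^2 - 815*5487^2 = 24537342736 - 24537342735 = 1, so (x, y) = (156644, 5487) solves the equation, and by the theorem it is the least positive solution.

(x, y) = (156644, 5487)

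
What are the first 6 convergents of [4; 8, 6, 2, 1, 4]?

4/1, 33/8, 202/49, 437/106, 639/155, 2993/726

Using the convergent recurrence p_i = a_i*p_{i-1} + p_{i-2}, q_i = a_i*q_{i-1} + q_{i-2} with p_{-2}=0, p_{-1}=1, q_{-2}=1, q_{-1}=0:
  i=0: a_0=4, p_0 = 4*1 + 0 = 4, q_0 = 4*0 + 1 = 1.
  i=1: a_1=8, p_1 = 8*4 + 1 = 33, q_1 = 8*1 + 0 = 8.
  i=2: a_2=6, p_2 = 6*33 + 4 = 202, q_2 = 6*8 + 1 = 49.
  i=3: a_3=2, p_3 = 2*202 + 33 = 437, q_3 = 2*49 + 8 = 106.
  i=4: a_4=1, p_4 = 1*437 + 202 = 639, q_4 = 1*106 + 49 = 155.
  i=5: a_5=4, p_5 = 4*639 + 437 = 2993, q_5 = 4*155 + 106 = 726.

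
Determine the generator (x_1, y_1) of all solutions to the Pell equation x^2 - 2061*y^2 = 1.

First expand sqrt(2061) as a continued fraction. With x_i = (sqrt(2061) + m_i)/d_i and (m_0, d_0) = (0, 1): a_0 = floor(sqrt(2061)) = 45, since 45^2 = 2025 <= 2061 < 2116 = 46^2.
Iterate m_{i+1} = d_i*a_i - m_i, d_{i+1} = (2061 - m_{i+1}^2)/d_i, a_{i+1} = floor((a_0 + m_{i+1})/d_{i+1}):
  m_1 = 1*45 - 0 = 45, d_1 = (2061 - 45^2)/1 = 36/1 = 36, a_1 = floor((45 + 45)/36) = 2.
  m_2 = 36*2 - 45 = 27, d_2 = (2061 - 27^2)/36 = 1332/36 = 37, a_2 = floor((45 + 27)/37) = 1.
  m_3 = 37*1 - 27 = 10, d_3 = (2061 - 10^2)/37 = 1961/37 = 53, a_3 = floor((45 + 10)/53) = 1.
  m_4 = 53*1 - 10 = 43, d_4 = (2061 - 43^2)/53 = 212/53 = 4, a_4 = floor((45 + 43)/4) = 22.
  m_5 = 4*22 - 43 = 45, d_5 = (2061 - 45^2)/4 = 36/4 = 9, a_5 = floor((45 + 45)/9) = 10.
  m_6 = 9*10 - 45 = 45, d_6 = (2061 - 45^2)/9 = 36/9 = 4, a_6 = floor((45 + 45)/4) = 22.
  m_7 = 4*22 - 45 = 43, d_7 = (2061 - 43^2)/4 = 212/4 = 53, a_7 = floor((45 + 43)/53) = 1.
  m_8 = 53*1 - 43 = 10, d_8 = (2061 - 10^2)/53 = 1961/53 = 37, a_8 = floor((45 + 10)/37) = 1.
  m_9 = 37*1 - 10 = 27, d_9 = (2061 - 27^2)/37 = 1332/37 = 36, a_9 = floor((45 + 27)/36) = 2.
  m_10 = 36*2 - 27 = 45, d_10 = (2061 - 45^2)/36 = 36/36 = 1, a_10 = floor((45 + 45)/1) = 90.
  m_11 = 1*90 - 45 = 45, d_11 = (2061 - 45^2)/1 = 36/1 = 36: (m_11, d_11) = (m_1, d_1) = (45, 36), so from here the quotients repeat a_1, ..., a_10; the period length is 10.
So sqrt(2061) = [45; (2, 1, 1, 22, 10, 22, 1, 1, 2, 90)] with period length k = 10.
k is even, so the fundamental solution of x^2 - 2061y^2 = 1 is (p_{k-1}, q_{k-1}) = (p_9, q_9); compute convergents through index 9.
Convergents (p_i = a_i*p_{i-1} + p_{i-2}, q_i = a_i*q_{i-1} + q_{i-2} with p_{-2}=0, p_{-1}=1, q_{-2}=1, q_{-1}=0):
  i=0: a_0=45, p_0 = 45*1 + 0 = 45, q_0 = 45*0 + 1 = 1.
  i=1: a_1=2, p_1 = 2*45 + 1 = 91, q_1 = 2*1 + 0 = 2.
  i=2: a_2=1, p_2 = 1*91 + 45 = 136, q_2 = 1*2 + 1 = 3.
  i=3: a_3=1, p_3 = 1*136 + 91 = 227, q_3 = 1*3 + 2 = 5.
  i=4: a_4=22, p_4 = 22*227 + 136 = 5130, q_4 = 22*5 + 3 = 113.
  i=5: a_5=10, p_5 = 10*5130 + 227 = 51527, q_5 = 10*113 + 5 = 1135.
  i=6: a_6=22, p_6 = 22*51527 + 5130 = 1138724, q_6 = 22*1135 + 113 = 25083.
  i=7: a_7=1, p_7 = 1*1138724 + 51527 = 1190251, q_7 = 1*25083 + 1135 = 26218.
  i=8: a_8=1, p_8 = 1*1190251 + 1138724 = 2328975, q_8 = 1*26218 + 25083 = 51301.
  i=9: a_9=2, p_9 = 2*2328975 + 1190251 = 5848201, q_9 = 2*51301 + 26218 = 128820.
Check: 5848201^2 - 2061*128820^2 = 34201454936401 - 34201454936400 = 1, so (x, y) = (5848201, 128820) solves the equation, and by the theorem it is the least positive solution.

(x, y) = (5848201, 128820)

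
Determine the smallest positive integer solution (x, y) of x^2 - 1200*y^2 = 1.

First expand sqrt(1200) as a continued fraction. With x_i = (sqrt(1200) + m_i)/d_i and (m_0, d_0) = (0, 1): a_0 = floor(sqrt(1200)) = 34, since 34^2 = 1156 <= 1200 < 1225 = 35^2.
Iterate m_{i+1} = d_i*a_i - m_i, d_{i+1} = (1200 - m_{i+1}^2)/d_i, a_{i+1} = floor((a_0 + m_{i+1})/d_{i+1}):
  m_1 = 1*34 - 0 = 34, d_1 = (1200 - 34^2)/1 = 44/1 = 44, a_1 = floor((34 + 34)/44) = 1.
  m_2 = 44*1 - 34 = 10, d_2 = (1200 - 10^2)/44 = 1100/44 = 25, a_2 = floor((34 + 10)/25) = 1.
  m_3 = 25*1 - 10 = 15, d_3 = (1200 - 15^2)/25 = 975/25 = 39, a_3 = floor((34 + 15)/39) = 1.
  m_4 = 39*1 - 15 = 24, d_4 = (1200 - 24^2)/39 = 624/39 = 16, a_4 = floor((34 + 24)/16) = 3.
  m_5 = 16*3 - 24 = 24, d_5 = (1200 - 24^2)/16 = 624/16 = 39, a_5 = floor((34 + 24)/39) = 1.
  m_6 = 39*1 - 24 = 15, d_6 = (1200 - 15^2)/39 = 975/39 = 25, a_6 = floor((34 + 15)/25) = 1.
  m_7 = 25*1 - 15 = 10, d_7 = (1200 - 10^2)/25 = 1100/25 = 44, a_7 = floor((34 + 10)/44) = 1.
  m_8 = 44*1 - 10 = 34, d_8 = (1200 - 34^2)/44 = 44/44 = 1, a_8 = floor((34 + 34)/1) = 68.
  m_9 = 1*68 - 34 = 34, d_9 = (1200 - 34^2)/1 = 44/1 = 44: (m_9, d_9) = (m_1, d_1) = (34, 44), so from here the quotients repeat a_1, ..., a_8; the period length is 8.
So sqrt(1200) = [34; (1, 1, 1, 3, 1, 1, 1, 68)] with period length k = 8.
k is even, so the fundamental solution of x^2 - 1200y^2 = 1 is (p_{k-1}, q_{k-1}) = (p_7, q_7); compute convergents through index 7.
Convergents (p_i = a_i*p_{i-1} + p_{i-2}, q_i = a_i*q_{i-1} + q_{i-2} with p_{-2}=0, p_{-1}=1, q_{-2}=1, q_{-1}=0):
  i=0: a_0=34, p_0 = 34*1 + 0 = 34, q_0 = 34*0 + 1 = 1.
  i=1: a_1=1, p_1 = 1*34 + 1 = 35, q_1 = 1*1 + 0 = 1.
  i=2: a_2=1, p_2 = 1*35 + 34 = 69, q_2 = 1*1 + 1 = 2.
  i=3: a_3=1, p_3 = 1*69 + 35 = 104, q_3 = 1*2 + 1 = 3.
  i=4: a_4=3, p_4 = 3*104 + 69 = 381, q_4 = 3*3 + 2 = 11.
  i=5: a_5=1, p_5 = 1*381 + 104 = 485, q_5 = 1*11 + 3 = 14.
  i=6: a_6=1, p_6 = 1*485 + 381 = 866, q_6 = 1*14 + 11 = 25.
  i=7: a_7=1, p_7 = 1*866 + 485 = 1351, q_7 = 1*25 + 14 = 39.
Check: 1351^2 - 1200*39^2 = 1825201 - 1825200 = 1, so (x, y) = (1351, 39) solves the equation, and by the theorem it is the least positive solution.

(x, y) = (1351, 39)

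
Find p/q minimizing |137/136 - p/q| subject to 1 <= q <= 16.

Expand x = 137/136 as a continued fraction with the Euclidean algorithm:
  137 = 1*136 + 1, so a_0 = 1.
  136 = 136*1 + 0, so a_1 = 136.
so x = [1; 136].
Convergents (p_i = a_i*p_{i-1} + p_{i-2}, q_i = a_i*q_{i-1} + q_{i-2} with p_{-2}=0, p_{-1}=1, q_{-2}=1, q_{-1}=0), until the denominator exceeds 16:
  i=0: a_0=1, p_0 = 1*1 + 0 = 1, q_0 = 1*0 + 1 = 1.
  i=1: a_1=136, p_1 = 136*1 + 1 = 137, q_1 = 136*1 + 0 = 136.
q_1 = 136 > 16, so the last convergent with denominator <= 16 is p_0/q_0 = 1/1.
The closest fraction with denominator <= 16 is either p_0/q_0 or the intermediate fraction (k*p_0 + p_{-1})/(k*q_0 + q_{-1}) with the largest k >= 1 whose denominator stays <= 16; these approach x as k grows, and every other convergent or intermediate fraction in range is farther away.
Largest k: floor((16 - q_{-1})/q_0) = floor((16 - 0)/1) = 16 (using the seeds p_{-1} = 1, q_{-1} = 0).
That gives (16*1 + 1)/(16*1 + 0) = 17/16.
Compare the errors: |x - 1/1| = |137*1 - 1*136|/(136*1) = 1/136, and |x - 17/16| = |137*16 - 17*136|/(136*16) = 120/2176.
Cross-multiplying, 1*2176 = 2176 < 16320 = 120*136, so 1/136 is smaller: the convergent 1/1 is closer to x than 17/16.

1/1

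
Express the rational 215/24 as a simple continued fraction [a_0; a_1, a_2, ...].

[8; 1, 23]

Run the Euclidean algorithm on 215 and 24; the successive quotients are the partial quotients a_0, a_1, ... (each step inverts the fractional part left over by the previous one):
  215 = 8*24 + 23, so a_0 = 8.
  24 = 1*23 + 1, so a_1 = 1.
  23 = 23*1 + 0, so a_2 = 23.
The remainder reaches 0 after 3 divisions, so the expansion has 3 partial quotients, read off in order.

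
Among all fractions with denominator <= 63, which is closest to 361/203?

16/9

Expand x = 361/203 as a continued fraction with the Euclidean algorithm:
  361 = 1*203 + 158, so a_0 = 1.
  203 = 1*158 + 45, so a_1 = 1.
  158 = 3*45 + 23, so a_2 = 3.
  45 = 1*23 + 22, so a_3 = 1.
  23 = 1*22 + 1, so a_4 = 1.
  22 = 22*1 + 0, so a_5 = 22.
so x = [1; 1, 3, 1, 1, 22].
Convergents (p_i = a_i*p_{i-1} + p_{i-2}, q_i = a_i*q_{i-1} + q_{i-2} with p_{-2}=0, p_{-1}=1, q_{-2}=1, q_{-1}=0), until the denominator exceeds 63:
  i=0: a_0=1, p_0 = 1*1 + 0 = 1, q_0 = 1*0 + 1 = 1.
  i=1: a_1=1, p_1 = 1*1 + 1 = 2, q_1 = 1*1 + 0 = 1.
  i=2: a_2=3, p_2 = 3*2 + 1 = 7, q_2 = 3*1 + 1 = 4.
  i=3: a_3=1, p_3 = 1*7 + 2 = 9, q_3 = 1*4 + 1 = 5.
  i=4: a_4=1, p_4 = 1*9 + 7 = 16, q_4 = 1*5 + 4 = 9.
  i=5: a_5=22, p_5 = 22*16 + 9 = 361, q_5 = 22*9 + 5 = 203.
q_5 = 203 > 63, so the last convergent with denominator <= 63 is p_4/q_4 = 16/9.
The closest fraction with denominator <= 63 is either p_4/q_4 or the intermediate fraction (k*p_4 + p_3)/(k*q_4 + q_3) with the largest k >= 1 whose denominator stays <= 63; these approach x as k grows, and every other convergent or intermediate fraction in range is farther away.
Largest k: floor((63 - q_3)/q_4) = floor((63 - 5)/9) = 6.
That gives (6*16 + 9)/(6*9 + 5) = 105/59.
Compare the errors: |x - 16/9| = |361*9 - 16*203|/(203*9) = 1/1827, and |x - 105/59| = |361*59 - 105*203|/(203*59) = 16/11977.
Cross-multiplying, 1*11977 = 11977 < 29232 = 16*1827, so 1/1827 is smaller: the convergent 16/9 is closer to x than 105/59.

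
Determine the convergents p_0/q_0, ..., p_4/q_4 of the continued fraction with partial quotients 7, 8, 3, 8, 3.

7/1, 57/8, 178/25, 1481/208, 4621/649

Using the convergent recurrence p_i = a_i*p_{i-1} + p_{i-2}, q_i = a_i*q_{i-1} + q_{i-2} with p_{-2}=0, p_{-1}=1, q_{-2}=1, q_{-1}=0:
  i=0: a_0=7, p_0 = 7*1 + 0 = 7, q_0 = 7*0 + 1 = 1.
  i=1: a_1=8, p_1 = 8*7 + 1 = 57, q_1 = 8*1 + 0 = 8.
  i=2: a_2=3, p_2 = 3*57 + 7 = 178, q_2 = 3*8 + 1 = 25.
  i=3: a_3=8, p_3 = 8*178 + 57 = 1481, q_3 = 8*25 + 8 = 208.
  i=4: a_4=3, p_4 = 3*1481 + 178 = 4621, q_4 = 3*208 + 25 = 649.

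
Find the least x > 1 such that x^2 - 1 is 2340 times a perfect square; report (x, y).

(x, y) = (33281, 688)

First expand sqrt(2340) as a continued fraction. With x_i = (sqrt(2340) + m_i)/d_i and (m_0, d_0) = (0, 1): a_0 = floor(sqrt(2340)) = 48, since 48^2 = 2304 <= 2340 < 2401 = 49^2.
Iterate m_{i+1} = d_i*a_i - m_i, d_{i+1} = (2340 - m_{i+1}^2)/d_i, a_{i+1} = floor((a_0 + m_{i+1})/d_{i+1}):
  m_1 = 1*48 - 0 = 48, d_1 = (2340 - 48^2)/1 = 36/1 = 36, a_1 = floor((48 + 48)/36) = 2.
  m_2 = 36*2 - 48 = 24, d_2 = (2340 - 24^2)/36 = 1764/36 = 49, a_2 = floor((48 + 24)/49) = 1.
  m_3 = 49*1 - 24 = 25, d_3 = (2340 - 25^2)/49 = 1715/49 = 35, a_3 = floor((48 + 25)/35) = 2.
  m_4 = 35*2 - 25 = 45, d_4 = (2340 - 45^2)/35 = 315/35 = 9, a_4 = floor((48 + 45)/9) = 10.
  m_5 = 9*10 - 45 = 45, d_5 = (2340 - 45^2)/9 = 315/9 = 35, a_5 = floor((48 + 45)/35) = 2.
  m_6 = 35*2 - 45 = 25, d_6 = (2340 - 25^2)/35 = 1715/35 = 49, a_6 = floor((48 + 25)/49) = 1.
  m_7 = 49*1 - 25 = 24, d_7 = (2340 - 24^2)/49 = 1764/49 = 36, a_7 = floor((48 + 24)/36) = 2.
  m_8 = 36*2 - 24 = 48, d_8 = (2340 - 48^2)/36 = 36/36 = 1, a_8 = floor((48 + 48)/1) = 96.
  m_9 = 1*96 - 48 = 48, d_9 = (2340 - 48^2)/1 = 36/1 = 36: (m_9, d_9) = (m_1, d_1) = (48, 36), so from here the quotients repeat a_1, ..., a_8; the period length is 8.
So sqrt(2340) = [48; (2, 1, 2, 10, 2, 1, 2, 96)] with period length k = 8.
k is even, so the fundamental solution of x^2 - 2340y^2 = 1 is (p_{k-1}, q_{k-1}) = (p_7, q_7); compute convergents through index 7.
Convergents (p_i = a_i*p_{i-1} + p_{i-2}, q_i = a_i*q_{i-1} + q_{i-2} with p_{-2}=0, p_{-1}=1, q_{-2}=1, q_{-1}=0):
  i=0: a_0=48, p_0 = 48*1 + 0 = 48, q_0 = 48*0 + 1 = 1.
  i=1: a_1=2, p_1 = 2*48 + 1 = 97, q_1 = 2*1 + 0 = 2.
  i=2: a_2=1, p_2 = 1*97 + 48 = 145, q_2 = 1*2 + 1 = 3.
  i=3: a_3=2, p_3 = 2*145 + 97 = 387, q_3 = 2*3 + 2 = 8.
  i=4: a_4=10, p_4 = 10*387 + 145 = 4015, q_4 = 10*8 + 3 = 83.
  i=5: a_5=2, p_5 = 2*4015 + 387 = 8417, q_5 = 2*83 + 8 = 174.
  i=6: a_6=1, p_6 = 1*8417 + 4015 = 12432, q_6 = 1*174 + 83 = 257.
  i=7: a_7=2, p_7 = 2*12432 + 8417 = 33281, q_7 = 2*257 + 174 = 688.
Check: 33281^2 - 2340*688^2 = 1107624961 - 1107624960 = 1, so (x, y) = (33281, 688) solves the equation, and by the theorem it is the least positive solution.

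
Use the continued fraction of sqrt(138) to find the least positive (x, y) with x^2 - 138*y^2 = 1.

(x, y) = (47, 4)

First expand sqrt(138) as a continued fraction. With x_i = (sqrt(138) + m_i)/d_i and (m_0, d_0) = (0, 1): a_0 = floor(sqrt(138)) = 11, since 11^2 = 121 <= 138 < 144 = 12^2.
Iterate m_{i+1} = d_i*a_i - m_i, d_{i+1} = (138 - m_{i+1}^2)/d_i, a_{i+1} = floor((a_0 + m_{i+1})/d_{i+1}):
  m_1 = 1*11 - 0 = 11, d_1 = (138 - 11^2)/1 = 17/1 = 17, a_1 = floor((11 + 11)/17) = 1.
  m_2 = 17*1 - 11 = 6, d_2 = (138 - 6^2)/17 = 102/17 = 6, a_2 = floor((11 + 6)/6) = 2.
  m_3 = 6*2 - 6 = 6, d_3 = (138 - 6^2)/6 = 102/6 = 17, a_3 = floor((11 + 6)/17) = 1.
  m_4 = 17*1 - 6 = 11, d_4 = (138 - 11^2)/17 = 17/17 = 1, a_4 = floor((11 + 11)/1) = 22.
  m_5 = 1*22 - 11 = 11, d_5 = (138 - 11^2)/1 = 17/1 = 17: (m_5, d_5) = (m_1, d_1) = (11, 17), so from here the quotients repeat a_1, ..., a_4; the period length is 4.
So sqrt(138) = [11; (1, 2, 1, 22)] with period length k = 4.
k is even, so the fundamental solution of x^2 - 138y^2 = 1 is (p_{k-1}, q_{k-1}) = (p_3, q_3); compute convergents through index 3.
Convergents (p_i = a_i*p_{i-1} + p_{i-2}, q_i = a_i*q_{i-1} + q_{i-2} with p_{-2}=0, p_{-1}=1, q_{-2}=1, q_{-1}=0):
  i=0: a_0=11, p_0 = 11*1 + 0 = 11, q_0 = 11*0 + 1 = 1.
  i=1: a_1=1, p_1 = 1*11 + 1 = 12, q_1 = 1*1 + 0 = 1.
  i=2: a_2=2, p_2 = 2*12 + 11 = 35, q_2 = 2*1 + 1 = 3.
  i=3: a_3=1, p_3 = 1*35 + 12 = 47, q_3 = 1*3 + 1 = 4.
Check: 47^2 - 138*4^2 = 2209 - 2208 = 1, so (x, y) = (47, 4) solves the equation, and by the theorem it is the least positive solution.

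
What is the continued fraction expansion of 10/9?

Run the Euclidean algorithm on 10 and 9; the successive quotients are the partial quotients a_0, a_1, ... (each step inverts the fractional part left over by the previous one):
  10 = 1*9 + 1, so a_0 = 1.
  9 = 9*1 + 0, so a_1 = 9.
The remainder reaches 0 after 2 divisions, so the expansion has 2 partial quotients, read off in order.

[1; 9]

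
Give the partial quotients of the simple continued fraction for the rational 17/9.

Run the Euclidean algorithm on 17 and 9; the successive quotients are the partial quotients a_0, a_1, ... (each step inverts the fractional part left over by the previous one):
  17 = 1*9 + 8, so a_0 = 1.
  9 = 1*8 + 1, so a_1 = 1.
  8 = 8*1 + 0, so a_2 = 8.
The remainder reaches 0 after 3 divisions, so the expansion has 3 partial quotients, read off in order.

[1; 1, 8]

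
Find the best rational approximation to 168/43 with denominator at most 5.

Expand x = 168/43 as a continued fraction with the Euclidean algorithm:
  168 = 3*43 + 39, so a_0 = 3.
  43 = 1*39 + 4, so a_1 = 1.
  39 = 9*4 + 3, so a_2 = 9.
  4 = 1*3 + 1, so a_3 = 1.
  3 = 3*1 + 0, so a_4 = 3.
so x = [3; 1, 9, 1, 3].
Convergents (p_i = a_i*p_{i-1} + p_{i-2}, q_i = a_i*q_{i-1} + q_{i-2} with p_{-2}=0, p_{-1}=1, q_{-2}=1, q_{-1}=0), until the denominator exceeds 5:
  i=0: a_0=3, p_0 = 3*1 + 0 = 3, q_0 = 3*0 + 1 = 1.
  i=1: a_1=1, p_1 = 1*3 + 1 = 4, q_1 = 1*1 + 0 = 1.
  i=2: a_2=9, p_2 = 9*4 + 3 = 39, q_2 = 9*1 + 1 = 10.
q_2 = 10 > 5, so the last convergent with denominator <= 5 is p_1/q_1 = 4/1.
The closest fraction with denominator <= 5 is either p_1/q_1 or the intermediate fraction (k*p_1 + p_0)/(k*q_1 + q_0) with the largest k >= 1 whose denominator stays <= 5; these approach x as k grows, and every other convergent or intermediate fraction in range is farther away.
Largest k: floor((5 - q_0)/q_1) = floor((5 - 1)/1) = 4.
That gives (4*4 + 3)/(4*1 + 1) = 19/5.
Compare the errors: |x - 4/1| = |168*1 - 4*43|/(43*1) = 4/43, and |x - 19/5| = |168*5 - 19*43|/(43*5) = 23/215.
Cross-multiplying, 4*215 = 860 < 989 = 23*43, so 4/43 is smaller: the convergent 4/1 is closer to x than 19/5.

4/1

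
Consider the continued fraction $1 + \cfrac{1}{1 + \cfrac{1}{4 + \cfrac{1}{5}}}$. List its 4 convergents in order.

Using the convergent recurrence p_i = a_i*p_{i-1} + p_{i-2}, q_i = a_i*q_{i-1} + q_{i-2} with p_{-2}=0, p_{-1}=1, q_{-2}=1, q_{-1}=0:
  i=0: a_0=1, p_0 = 1*1 + 0 = 1, q_0 = 1*0 + 1 = 1.
  i=1: a_1=1, p_1 = 1*1 + 1 = 2, q_1 = 1*1 + 0 = 1.
  i=2: a_2=4, p_2 = 4*2 + 1 = 9, q_2 = 4*1 + 1 = 5.
  i=3: a_3=5, p_3 = 5*9 + 2 = 47, q_3 = 5*5 + 1 = 26.

1/1, 2/1, 9/5, 47/26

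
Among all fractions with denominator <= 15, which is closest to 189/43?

Expand x = 189/43 as a continued fraction with the Euclidean algorithm:
  189 = 4*43 + 17, so a_0 = 4.
  43 = 2*17 + 9, so a_1 = 2.
  17 = 1*9 + 8, so a_2 = 1.
  9 = 1*8 + 1, so a_3 = 1.
  8 = 8*1 + 0, so a_4 = 8.
so x = [4; 2, 1, 1, 8].
Convergents (p_i = a_i*p_{i-1} + p_{i-2}, q_i = a_i*q_{i-1} + q_{i-2} with p_{-2}=0, p_{-1}=1, q_{-2}=1, q_{-1}=0), until the denominator exceeds 15:
  i=0: a_0=4, p_0 = 4*1 + 0 = 4, q_0 = 4*0 + 1 = 1.
  i=1: a_1=2, p_1 = 2*4 + 1 = 9, q_1 = 2*1 + 0 = 2.
  i=2: a_2=1, p_2 = 1*9 + 4 = 13, q_2 = 1*2 + 1 = 3.
  i=3: a_3=1, p_3 = 1*13 + 9 = 22, q_3 = 1*3 + 2 = 5.
  i=4: a_4=8, p_4 = 8*22 + 13 = 189, q_4 = 8*5 + 3 = 43.
q_4 = 43 > 15, so the last convergent with denominator <= 15 is p_3/q_3 = 22/5.
The closest fraction with denominator <= 15 is either p_3/q_3 or the intermediate fraction (k*p_3 + p_2)/(k*q_3 + q_2) with the largest k >= 1 whose denominator stays <= 15; these approach x as k grows, and every other convergent or intermediate fraction in range is farther away.
Largest k: floor((15 - q_2)/q_3) = floor((15 - 3)/5) = 2.
That gives (2*22 + 13)/(2*5 + 3) = 57/13.
Compare the errors: |x - 22/5| = |189*5 - 22*43|/(43*5) = 1/215, and |x - 57/13| = |189*13 - 57*43|/(43*13) = 6/559.
Cross-multiplying, 1*559 = 559 < 1290 = 6*215, so 1/215 is smaller: the convergent 22/5 is closer to x than 57/13.

22/5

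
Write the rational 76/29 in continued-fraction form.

Run the Euclidean algorithm on 76 and 29; the successive quotients are the partial quotients a_0, a_1, ... (each step inverts the fractional part left over by the previous one):
  76 = 2*29 + 18, so a_0 = 2.
  29 = 1*18 + 11, so a_1 = 1.
  18 = 1*11 + 7, so a_2 = 1.
  11 = 1*7 + 4, so a_3 = 1.
  7 = 1*4 + 3, so a_4 = 1.
  4 = 1*3 + 1, so a_5 = 1.
  3 = 3*1 + 0, so a_6 = 3.
The remainder reaches 0 after 7 divisions, so the expansion has 7 partial quotients, read off in order.

[2; 1, 1, 1, 1, 1, 3]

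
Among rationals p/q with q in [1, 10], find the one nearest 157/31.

51/10

Expand x = 157/31 as a continued fraction with the Euclidean algorithm:
  157 = 5*31 + 2, so a_0 = 5.
  31 = 15*2 + 1, so a_1 = 15.
  2 = 2*1 + 0, so a_2 = 2.
so x = [5; 15, 2].
Convergents (p_i = a_i*p_{i-1} + p_{i-2}, q_i = a_i*q_{i-1} + q_{i-2} with p_{-2}=0, p_{-1}=1, q_{-2}=1, q_{-1}=0), until the denominator exceeds 10:
  i=0: a_0=5, p_0 = 5*1 + 0 = 5, q_0 = 5*0 + 1 = 1.
  i=1: a_1=15, p_1 = 15*5 + 1 = 76, q_1 = 15*1 + 0 = 15.
q_1 = 15 > 10, so the last convergent with denominator <= 10 is p_0/q_0 = 5/1.
The closest fraction with denominator <= 10 is either p_0/q_0 or the intermediate fraction (k*p_0 + p_{-1})/(k*q_0 + q_{-1}) with the largest k >= 1 whose denominator stays <= 10; these approach x as k grows, and every other convergent or intermediate fraction in range is farther away.
Largest k: floor((10 - q_{-1})/q_0) = floor((10 - 0)/1) = 10 (using the seeds p_{-1} = 1, q_{-1} = 0).
That gives (10*5 + 1)/(10*1 + 0) = 51/10.
Compare the errors: |x - 5/1| = |157*1 - 5*31|/(31*1) = 2/31, and |x - 51/10| = |157*10 - 51*31|/(31*10) = 11/310.
Cross-multiplying, 11*31 = 341 < 620 = 2*310, so 11/310 is smaller: the intermediate fraction 51/10 is closer to x than 5/1.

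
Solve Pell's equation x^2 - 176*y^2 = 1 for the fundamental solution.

(x, y) = (199, 15)

First expand sqrt(176) as a continued fraction. With x_i = (sqrt(176) + m_i)/d_i and (m_0, d_0) = (0, 1): a_0 = floor(sqrt(176)) = 13, since 13^2 = 169 <= 176 < 196 = 14^2.
Iterate m_{i+1} = d_i*a_i - m_i, d_{i+1} = (176 - m_{i+1}^2)/d_i, a_{i+1} = floor((a_0 + m_{i+1})/d_{i+1}):
  m_1 = 1*13 - 0 = 13, d_1 = (176 - 13^2)/1 = 7/1 = 7, a_1 = floor((13 + 13)/7) = 3.
  m_2 = 7*3 - 13 = 8, d_2 = (176 - 8^2)/7 = 112/7 = 16, a_2 = floor((13 + 8)/16) = 1.
  m_3 = 16*1 - 8 = 8, d_3 = (176 - 8^2)/16 = 112/16 = 7, a_3 = floor((13 + 8)/7) = 3.
  m_4 = 7*3 - 8 = 13, d_4 = (176 - 13^2)/7 = 7/7 = 1, a_4 = floor((13 + 13)/1) = 26.
  m_5 = 1*26 - 13 = 13, d_5 = (176 - 13^2)/1 = 7/1 = 7: (m_5, d_5) = (m_1, d_1) = (13, 7), so from here the quotients repeat a_1, ..., a_4; the period length is 4.
So sqrt(176) = [13; (3, 1, 3, 26)] with period length k = 4.
k is even, so the fundamental solution of x^2 - 176y^2 = 1 is (p_{k-1}, q_{k-1}) = (p_3, q_3); compute convergents through index 3.
Convergents (p_i = a_i*p_{i-1} + p_{i-2}, q_i = a_i*q_{i-1} + q_{i-2} with p_{-2}=0, p_{-1}=1, q_{-2}=1, q_{-1}=0):
  i=0: a_0=13, p_0 = 13*1 + 0 = 13, q_0 = 13*0 + 1 = 1.
  i=1: a_1=3, p_1 = 3*13 + 1 = 40, q_1 = 3*1 + 0 = 3.
  i=2: a_2=1, p_2 = 1*40 + 13 = 53, q_2 = 1*3 + 1 = 4.
  i=3: a_3=3, p_3 = 3*53 + 40 = 199, q_3 = 3*4 + 3 = 15.
Check: 199^2 - 176*15^2 = 39601 - 39600 = 1, so (x, y) = (199, 15) solves the equation, and by the theorem it is the least positive solution.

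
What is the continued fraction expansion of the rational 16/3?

Run the Euclidean algorithm on 16 and 3; the successive quotients are the partial quotients a_0, a_1, ... (each step inverts the fractional part left over by the previous one):
  16 = 5*3 + 1, so a_0 = 5.
  3 = 3*1 + 0, so a_1 = 3.
The remainder reaches 0 after 2 divisions, so the expansion has 2 partial quotients, read off in order.

[5; 3]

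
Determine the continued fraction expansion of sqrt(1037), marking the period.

Write x_i = (sqrt(1037) + m_i)/d_i with (m_0, d_0) = (0, 1). a_0 = floor(sqrt(1037)) = 32, since 32^2 = 1024 <= 1037 < 1089 = 33^2.
Iterate m_{i+1} = d_i*a_i - m_i, d_{i+1} = (1037 - m_{i+1}^2)/d_i, a_{i+1} = floor((a_0 + m_{i+1})/d_{i+1}):
  m_1 = 1*32 - 0 = 32, d_1 = (1037 - 32^2)/1 = 13/1 = 13, a_1 = floor((32 + 32)/13) = 4.
  m_2 = 13*4 - 32 = 20, d_2 = (1037 - 20^2)/13 = 637/13 = 49, a_2 = floor((32 + 20)/49) = 1.
  m_3 = 49*1 - 20 = 29, d_3 = (1037 - 29^2)/49 = 196/49 = 4, a_3 = floor((32 + 29)/4) = 15.
  m_4 = 4*15 - 29 = 31, d_4 = (1037 - 31^2)/4 = 76/4 = 19, a_4 = floor((32 + 31)/19) = 3.
  m_5 = 19*3 - 31 = 26, d_5 = (1037 - 26^2)/19 = 361/19 = 19, a_5 = floor((32 + 26)/19) = 3.
  m_6 = 19*3 - 26 = 31, d_6 = (1037 - 31^2)/19 = 76/19 = 4, a_6 = floor((32 + 31)/4) = 15.
  m_7 = 4*15 - 31 = 29, d_7 = (1037 - 29^2)/4 = 196/4 = 49, a_7 = floor((32 + 29)/49) = 1.
  m_8 = 49*1 - 29 = 20, d_8 = (1037 - 20^2)/49 = 637/49 = 13, a_8 = floor((32 + 20)/13) = 4.
  m_9 = 13*4 - 20 = 32, d_9 = (1037 - 32^2)/13 = 13/13 = 1, a_9 = floor((32 + 32)/1) = 64.
  m_10 = 1*64 - 32 = 32, d_10 = (1037 - 32^2)/1 = 13/1 = 13: (m_10, d_10) = (m_1, d_1) = (32, 13), so from here the quotients repeat a_1, ..., a_9; the period length is 9.
Hence the expansion of sqrt(1037) is a_0 = 32 followed by the repeating block 4, 1, 15, 3, 3, 15, 1, 4, 64 (period 9).

[32; (4, 1, 15, 3, 3, 15, 1, 4, 64)]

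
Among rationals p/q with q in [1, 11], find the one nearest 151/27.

28/5

Expand x = 151/27 as a continued fraction with the Euclidean algorithm:
  151 = 5*27 + 16, so a_0 = 5.
  27 = 1*16 + 11, so a_1 = 1.
  16 = 1*11 + 5, so a_2 = 1.
  11 = 2*5 + 1, so a_3 = 2.
  5 = 5*1 + 0, so a_4 = 5.
so x = [5; 1, 1, 2, 5].
Convergents (p_i = a_i*p_{i-1} + p_{i-2}, q_i = a_i*q_{i-1} + q_{i-2} with p_{-2}=0, p_{-1}=1, q_{-2}=1, q_{-1}=0), until the denominator exceeds 11:
  i=0: a_0=5, p_0 = 5*1 + 0 = 5, q_0 = 5*0 + 1 = 1.
  i=1: a_1=1, p_1 = 1*5 + 1 = 6, q_1 = 1*1 + 0 = 1.
  i=2: a_2=1, p_2 = 1*6 + 5 = 11, q_2 = 1*1 + 1 = 2.
  i=3: a_3=2, p_3 = 2*11 + 6 = 28, q_3 = 2*2 + 1 = 5.
  i=4: a_4=5, p_4 = 5*28 + 11 = 151, q_4 = 5*5 + 2 = 27.
q_4 = 27 > 11, so the last convergent with denominator <= 11 is p_3/q_3 = 28/5.
The closest fraction with denominator <= 11 is either p_3/q_3 or the intermediate fraction (k*p_3 + p_2)/(k*q_3 + q_2) with the largest k >= 1 whose denominator stays <= 11; these approach x as k grows, and every other convergent or intermediate fraction in range is farther away.
Largest k: floor((11 - q_2)/q_3) = floor((11 - 2)/5) = 1.
That gives (1*28 + 11)/(1*5 + 2) = 39/7.
Compare the errors: |x - 28/5| = |151*5 - 28*27|/(27*5) = 1/135, and |x - 39/7| = |151*7 - 39*27|/(27*7) = 4/189.
Cross-multiplying, 1*189 = 189 < 540 = 4*135, so 1/135 is smaller: the convergent 28/5 is closer to x than 39/7.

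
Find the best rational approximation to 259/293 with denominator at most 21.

15/17

Expand x = 259/293 as a continued fraction with the Euclidean algorithm:
  259 = 0*293 + 259, so a_0 = 0.
  293 = 1*259 + 34, so a_1 = 1.
  259 = 7*34 + 21, so a_2 = 7.
  34 = 1*21 + 13, so a_3 = 1.
  21 = 1*13 + 8, so a_4 = 1.
  13 = 1*8 + 5, so a_5 = 1.
  8 = 1*5 + 3, so a_6 = 1.
  5 = 1*3 + 2, so a_7 = 1.
  3 = 1*2 + 1, so a_8 = 1.
  2 = 2*1 + 0, so a_9 = 2.
so x = [0; 1, 7, 1, 1, 1, 1, 1, 1, 2].
Convergents (p_i = a_i*p_{i-1} + p_{i-2}, q_i = a_i*q_{i-1} + q_{i-2} with p_{-2}=0, p_{-1}=1, q_{-2}=1, q_{-1}=0), until the denominator exceeds 21:
  i=0: a_0=0, p_0 = 0*1 + 0 = 0, q_0 = 0*0 + 1 = 1.
  i=1: a_1=1, p_1 = 1*0 + 1 = 1, q_1 = 1*1 + 0 = 1.
  i=2: a_2=7, p_2 = 7*1 + 0 = 7, q_2 = 7*1 + 1 = 8.
  i=3: a_3=1, p_3 = 1*7 + 1 = 8, q_3 = 1*8 + 1 = 9.
  i=4: a_4=1, p_4 = 1*8 + 7 = 15, q_4 = 1*9 + 8 = 17.
  i=5: a_5=1, p_5 = 1*15 + 8 = 23, q_5 = 1*17 + 9 = 26.
q_5 = 26 > 21, so the last convergent with denominator <= 21 is p_4/q_4 = 15/17.
The closest fraction with denominator <= 21 is either p_4/q_4 or the intermediate fraction (k*p_4 + p_3)/(k*q_4 + q_3) with the largest k >= 1 whose denominator stays <= 21; these approach x as k grows, and every other convergent or intermediate fraction in range is farther away.
Largest k: floor((21 - q_3)/q_4) = floor((21 - 9)/17) = 0.
Since k = 0, no intermediate fraction beyond p_4/q_4 has denominator <= 21, so the convergent 15/17 is the closest (its error is |259*17 - 15*293|/(293*17) = 8/4981).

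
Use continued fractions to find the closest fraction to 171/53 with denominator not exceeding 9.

29/9

Expand x = 171/53 as a continued fraction with the Euclidean algorithm:
  171 = 3*53 + 12, so a_0 = 3.
  53 = 4*12 + 5, so a_1 = 4.
  12 = 2*5 + 2, so a_2 = 2.
  5 = 2*2 + 1, so a_3 = 2.
  2 = 2*1 + 0, so a_4 = 2.
so x = [3; 4, 2, 2, 2].
Convergents (p_i = a_i*p_{i-1} + p_{i-2}, q_i = a_i*q_{i-1} + q_{i-2} with p_{-2}=0, p_{-1}=1, q_{-2}=1, q_{-1}=0), until the denominator exceeds 9:
  i=0: a_0=3, p_0 = 3*1 + 0 = 3, q_0 = 3*0 + 1 = 1.
  i=1: a_1=4, p_1 = 4*3 + 1 = 13, q_1 = 4*1 + 0 = 4.
  i=2: a_2=2, p_2 = 2*13 + 3 = 29, q_2 = 2*4 + 1 = 9.
  i=3: a_3=2, p_3 = 2*29 + 13 = 71, q_3 = 2*9 + 4 = 22.
q_3 = 22 > 9, so the last convergent with denominator <= 9 is p_2/q_2 = 29/9.
The closest fraction with denominator <= 9 is either p_2/q_2 or the intermediate fraction (k*p_2 + p_1)/(k*q_2 + q_1) with the largest k >= 1 whose denominator stays <= 9; these approach x as k grows, and every other convergent or intermediate fraction in range is farther away.
Largest k: floor((9 - q_1)/q_2) = floor((9 - 4)/9) = 0.
Since k = 0, no intermediate fraction beyond p_2/q_2 has denominator <= 9, so the convergent 29/9 is the closest (its error is |171*9 - 29*53|/(53*9) = 2/477).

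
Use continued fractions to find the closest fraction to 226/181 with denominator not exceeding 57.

Expand x = 226/181 as a continued fraction with the Euclidean algorithm:
  226 = 1*181 + 45, so a_0 = 1.
  181 = 4*45 + 1, so a_1 = 4.
  45 = 45*1 + 0, so a_2 = 45.
so x = [1; 4, 45].
Convergents (p_i = a_i*p_{i-1} + p_{i-2}, q_i = a_i*q_{i-1} + q_{i-2} with p_{-2}=0, p_{-1}=1, q_{-2}=1, q_{-1}=0), until the denominator exceeds 57:
  i=0: a_0=1, p_0 = 1*1 + 0 = 1, q_0 = 1*0 + 1 = 1.
  i=1: a_1=4, p_1 = 4*1 + 1 = 5, q_1 = 4*1 + 0 = 4.
  i=2: a_2=45, p_2 = 45*5 + 1 = 226, q_2 = 45*4 + 1 = 181.
q_2 = 181 > 57, so the last convergent with denominator <= 57 is p_1/q_1 = 5/4.
The closest fraction with denominator <= 57 is either p_1/q_1 or the intermediate fraction (k*p_1 + p_0)/(k*q_1 + q_0) with the largest k >= 1 whose denominator stays <= 57; these approach x as k grows, and every other convergent or intermediate fraction in range is farther away.
Largest k: floor((57 - q_0)/q_1) = floor((57 - 1)/4) = 14.
That gives (14*5 + 1)/(14*4 + 1) = 71/57.
Compare the errors: |x - 5/4| = |226*4 - 5*181|/(181*4) = 1/724, and |x - 71/57| = |226*57 - 71*181|/(181*57) = 31/10317.
Cross-multiplying, 1*10317 = 10317 < 22444 = 31*724, so 1/724 is smaller: the convergent 5/4 is closer to x than 71/57.

5/4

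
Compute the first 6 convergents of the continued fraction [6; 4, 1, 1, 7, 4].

6/1, 25/4, 31/5, 56/9, 423/68, 1748/281

Using the convergent recurrence p_i = a_i*p_{i-1} + p_{i-2}, q_i = a_i*q_{i-1} + q_{i-2} with p_{-2}=0, p_{-1}=1, q_{-2}=1, q_{-1}=0:
  i=0: a_0=6, p_0 = 6*1 + 0 = 6, q_0 = 6*0 + 1 = 1.
  i=1: a_1=4, p_1 = 4*6 + 1 = 25, q_1 = 4*1 + 0 = 4.
  i=2: a_2=1, p_2 = 1*25 + 6 = 31, q_2 = 1*4 + 1 = 5.
  i=3: a_3=1, p_3 = 1*31 + 25 = 56, q_3 = 1*5 + 4 = 9.
  i=4: a_4=7, p_4 = 7*56 + 31 = 423, q_4 = 7*9 + 5 = 68.
  i=5: a_5=4, p_5 = 4*423 + 56 = 1748, q_5 = 4*68 + 9 = 281.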